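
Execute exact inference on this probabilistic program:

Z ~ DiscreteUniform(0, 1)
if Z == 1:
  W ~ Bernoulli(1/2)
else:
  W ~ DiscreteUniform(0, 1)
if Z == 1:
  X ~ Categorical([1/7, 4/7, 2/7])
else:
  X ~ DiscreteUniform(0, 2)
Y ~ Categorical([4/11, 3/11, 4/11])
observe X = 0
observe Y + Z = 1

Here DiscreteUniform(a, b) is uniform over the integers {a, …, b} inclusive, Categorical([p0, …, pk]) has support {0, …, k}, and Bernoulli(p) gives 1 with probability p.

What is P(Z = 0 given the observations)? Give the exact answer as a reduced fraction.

P(Z = 0 | obs) = 7/11

Enumerate traces; 4 have nonzero weight after conditioning:
  (Z=0, W=0, X=0, Y=1) weight 1/44
  (Z=0, W=1, X=0, Y=1) weight 1/44
  (Z=1, W=0, X=0, Y=0) weight 1/77
  (Z=1, W=1, X=0, Y=0) weight 1/77
Group by Z:
  weight(Z=0) = 1/22
  weight(Z=1) = 2/77
Total weight = 1/22 + 2/77 = 1/14
P(Z=0 | obs) = 1/22 / 1/14 = 7/11
P(Z=1 | obs) = 2/77 / 1/14 = 4/11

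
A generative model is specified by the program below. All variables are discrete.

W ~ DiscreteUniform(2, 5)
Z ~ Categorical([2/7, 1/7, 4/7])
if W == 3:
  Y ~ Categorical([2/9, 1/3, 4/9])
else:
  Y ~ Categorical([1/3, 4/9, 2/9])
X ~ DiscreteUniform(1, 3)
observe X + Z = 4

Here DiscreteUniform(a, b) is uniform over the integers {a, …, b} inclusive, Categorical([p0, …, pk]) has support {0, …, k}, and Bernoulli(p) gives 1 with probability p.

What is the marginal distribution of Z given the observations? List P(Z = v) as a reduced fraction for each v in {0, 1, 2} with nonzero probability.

P(Z=1) = 1/5, P(Z=2) = 4/5

Enumerate traces; 24 have nonzero weight after conditioning:
  (W=2, Z=1, Y=0, X=3) weight 1/252
  (W=2, Z=1, Y=1, X=3) weight 1/189
  (W=2, Z=1, Y=2, X=3) weight 1/378
  (W=2, Z=2, Y=0, X=2) weight 1/63
  (W=2, Z=2, Y=1, X=2) weight 4/189
  (W=2, Z=2, Y=2, X=2) weight 2/189
  (W=3, Z=1, Y=0, X=3) weight 1/378
  (W=3, Z=1, Y=1, X=3) weight 1/252
  … 16 more
Group by Z:
  weight(Z=1) = 1/21
  weight(Z=2) = 4/21
Total weight = 1/21 + 4/21 = 5/21
P(Z=1 | obs) = 1/21 / 5/21 = 1/5
P(Z=2 | obs) = 4/21 / 5/21 = 4/5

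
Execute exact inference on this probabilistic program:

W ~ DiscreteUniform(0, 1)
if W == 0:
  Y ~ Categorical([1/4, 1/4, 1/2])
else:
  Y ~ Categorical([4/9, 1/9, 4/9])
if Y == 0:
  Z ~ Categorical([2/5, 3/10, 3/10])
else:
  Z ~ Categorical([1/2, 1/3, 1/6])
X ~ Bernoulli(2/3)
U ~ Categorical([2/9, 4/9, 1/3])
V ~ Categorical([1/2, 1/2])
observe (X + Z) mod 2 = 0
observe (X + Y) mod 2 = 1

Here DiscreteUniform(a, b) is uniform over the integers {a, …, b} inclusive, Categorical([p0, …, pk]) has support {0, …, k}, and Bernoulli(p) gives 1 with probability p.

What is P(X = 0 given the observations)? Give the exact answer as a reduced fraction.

P(X = 0 | obs) = 26/139

Enumerate traces; 48 have nonzero weight after conditioning:
  (W=0, Y=0, Z=1, X=1, U=0, V=0) weight 1/360
  (W=0, Y=0, Z=1, X=1, U=0, V=1) weight 1/360
  (W=0, Y=0, Z=1, X=1, U=1, V=0) weight 1/180
  (W=0, Y=0, Z=1, X=1, U=1, V=1) weight 1/180
  (W=0, Y=0, Z=1, X=1, U=2, V=0) weight 1/240
  (W=0, Y=0, Z=1, X=1, U=2, V=1) weight 1/240
  (W=0, Y=1, Z=0, X=0, U=0, V=0) weight 1/432
  (W=0, Y=1, Z=0, X=0, U=0, V=1) weight 1/432
  … 40 more
Group by X:
  weight(X=0) = 13/324
  weight(X=1) = 113/648
Total weight = 13/324 + 113/648 = 139/648
P(X=0 | obs) = 13/324 / 139/648 = 26/139
P(X=1 | obs) = 113/648 / 139/648 = 113/139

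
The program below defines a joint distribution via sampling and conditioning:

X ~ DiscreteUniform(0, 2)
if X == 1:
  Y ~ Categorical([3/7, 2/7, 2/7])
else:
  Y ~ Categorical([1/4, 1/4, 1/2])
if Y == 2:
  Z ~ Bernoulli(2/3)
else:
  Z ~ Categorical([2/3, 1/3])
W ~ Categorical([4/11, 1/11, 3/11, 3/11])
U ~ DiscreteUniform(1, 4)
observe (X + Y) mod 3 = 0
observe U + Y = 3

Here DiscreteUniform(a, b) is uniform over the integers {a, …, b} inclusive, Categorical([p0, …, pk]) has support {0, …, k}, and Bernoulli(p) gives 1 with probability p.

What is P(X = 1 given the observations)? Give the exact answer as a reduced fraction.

P(X = 1 | obs) = 4/11

Enumerate traces; 24 have nonzero weight after conditioning:
  (X=0, Y=0, Z=0, W=0, U=3) weight 1/198
  (X=0, Y=0, Z=0, W=1, U=3) weight 1/792
  (X=0, Y=0, Z=0, W=2, U=3) weight 1/264
  (X=0, Y=0, Z=0, W=3, U=3) weight 1/264
  (X=0, Y=0, Z=1, W=0, U=3) weight 1/396
  (X=0, Y=0, Z=1, W=1, U=3) weight 1/1584
  (X=0, Y=0, Z=1, W=2, U=3) weight 1/528
  (X=0, Y=0, Z=1, W=3, U=3) weight 1/528
  (X=1, Y=2, Z=0, W=0, U=1) weight 2/693
  (X=2, Y=1, Z=0, W=0, U=2) weight 1/198
  … 14 more
Group by X:
  weight(X=0) = 1/48
  weight(X=1) = 1/42
  weight(X=2) = 1/48
Total weight = 1/48 + 1/42 + 1/48 = 11/168
P(X=0 | obs) = 1/48 / 11/168 = 7/22
P(X=1 | obs) = 1/42 / 11/168 = 4/11
P(X=2 | obs) = 1/48 / 11/168 = 7/22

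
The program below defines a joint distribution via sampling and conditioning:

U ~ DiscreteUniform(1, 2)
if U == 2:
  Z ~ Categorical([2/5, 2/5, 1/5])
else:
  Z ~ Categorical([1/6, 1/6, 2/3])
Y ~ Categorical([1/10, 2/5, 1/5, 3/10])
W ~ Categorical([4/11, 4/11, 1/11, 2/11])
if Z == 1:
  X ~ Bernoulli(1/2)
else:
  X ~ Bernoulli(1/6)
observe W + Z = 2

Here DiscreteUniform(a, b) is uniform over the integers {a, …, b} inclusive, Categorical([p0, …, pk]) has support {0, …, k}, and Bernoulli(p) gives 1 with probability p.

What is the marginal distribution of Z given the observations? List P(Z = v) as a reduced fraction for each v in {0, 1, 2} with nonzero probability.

Enumerate traces; 48 have nonzero weight after conditioning:
  (U=1, Z=0, Y=0, W=2, X=0) weight 1/1584
  (U=1, Z=0, Y=0, W=2, X=1) weight 1/7920
  (U=1, Z=0, Y=1, W=2, X=0) weight 1/396
  (U=1, Z=0, Y=1, W=2, X=1) weight 1/1980
  (U=1, Z=0, Y=2, W=2, X=0) weight 1/792
  (U=1, Z=0, Y=2, W=2, X=1) weight 1/3960
  (U=1, Z=0, Y=3, W=2, X=0) weight 1/528
  (U=1, Z=0, Y=3, W=2, X=1) weight 1/2640
  (U=1, Z=1, Y=0, W=1, X=0) weight 1/660
  (U=1, Z=2, Y=0, W=0, X=0) weight 1/99
  … 38 more
Group by Z:
  weight(Z=0) = 17/660
  weight(Z=1) = 17/165
  weight(Z=2) = 26/165
Total weight = 17/660 + 17/165 + 26/165 = 63/220
P(Z=0 | obs) = 17/660 / 63/220 = 17/189
P(Z=1 | obs) = 17/165 / 63/220 = 68/189
P(Z=2 | obs) = 26/165 / 63/220 = 104/189

P(Z=0) = 17/189, P(Z=1) = 68/189, P(Z=2) = 104/189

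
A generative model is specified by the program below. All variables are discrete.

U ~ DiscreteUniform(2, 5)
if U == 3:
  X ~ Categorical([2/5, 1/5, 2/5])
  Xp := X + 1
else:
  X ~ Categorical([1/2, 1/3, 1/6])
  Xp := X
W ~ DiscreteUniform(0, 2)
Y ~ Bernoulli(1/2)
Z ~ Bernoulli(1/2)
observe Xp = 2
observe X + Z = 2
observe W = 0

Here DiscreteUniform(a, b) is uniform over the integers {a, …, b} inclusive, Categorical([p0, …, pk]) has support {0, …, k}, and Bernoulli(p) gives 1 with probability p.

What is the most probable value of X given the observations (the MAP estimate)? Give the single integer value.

argmax_v P(X = v | obs) = 2

Enumerate traces; 8 have nonzero weight after conditioning:
  (U=2, X=2, W=0, Y=0, Z=0) weight 1/288
  (U=2, X=2, W=0, Y=1, Z=0) weight 1/288
  (U=3, X=1, W=0, Y=0, Z=1) weight 1/240
  (U=3, X=1, W=0, Y=1, Z=1) weight 1/240
  (U=4, X=2, W=0, Y=0, Z=0) weight 1/288
  (U=4, X=2, W=0, Y=1, Z=0) weight 1/288
  (U=5, X=2, W=0, Y=0, Z=0) weight 1/288
  (U=5, X=2, W=0, Y=1, Z=0) weight 1/288
Group by X:
  weight(X=1) = 1/120
  weight(X=2) = 1/48
Total weight = 1/120 + 1/48 = 7/240
P(X=1 | obs) = 1/120 / 7/240 = 2/7
P(X=2 | obs) = 1/48 / 7/240 = 5/7
argmax = 2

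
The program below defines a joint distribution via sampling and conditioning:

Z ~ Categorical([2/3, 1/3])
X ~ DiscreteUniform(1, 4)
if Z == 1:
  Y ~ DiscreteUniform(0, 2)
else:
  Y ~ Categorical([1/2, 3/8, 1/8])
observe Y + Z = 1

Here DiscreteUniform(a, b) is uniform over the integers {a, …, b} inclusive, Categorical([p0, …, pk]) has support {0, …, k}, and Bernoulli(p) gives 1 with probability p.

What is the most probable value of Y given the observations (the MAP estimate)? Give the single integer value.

argmax_v P(Y = v | obs) = 1

Enumerate traces; 8 have nonzero weight after conditioning:
  (Z=0, X=1, Y=1) weight 1/16
  (Z=0, X=2, Y=1) weight 1/16
  (Z=0, X=3, Y=1) weight 1/16
  (Z=0, X=4, Y=1) weight 1/16
  (Z=1, X=1, Y=0) weight 1/36
  (Z=1, X=2, Y=0) weight 1/36
  (Z=1, X=3, Y=0) weight 1/36
  (Z=1, X=4, Y=0) weight 1/36
Group by Y:
  weight(Y=0) = 1/9
  weight(Y=1) = 1/4
Total weight = 1/9 + 1/4 = 13/36
P(Y=0 | obs) = 1/9 / 13/36 = 4/13
P(Y=1 | obs) = 1/4 / 13/36 = 9/13
argmax = 1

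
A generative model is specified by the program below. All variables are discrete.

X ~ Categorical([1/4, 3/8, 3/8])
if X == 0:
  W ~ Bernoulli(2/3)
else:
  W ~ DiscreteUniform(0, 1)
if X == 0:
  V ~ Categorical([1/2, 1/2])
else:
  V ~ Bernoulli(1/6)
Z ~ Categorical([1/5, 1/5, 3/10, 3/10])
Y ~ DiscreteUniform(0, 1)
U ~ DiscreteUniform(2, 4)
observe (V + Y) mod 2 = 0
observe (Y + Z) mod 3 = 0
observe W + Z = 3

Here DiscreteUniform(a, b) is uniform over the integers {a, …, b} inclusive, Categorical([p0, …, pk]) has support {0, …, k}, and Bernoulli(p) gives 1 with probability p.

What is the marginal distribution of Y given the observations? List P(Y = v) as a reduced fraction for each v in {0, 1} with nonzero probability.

Enumerate traces; 18 have nonzero weight after conditioning:
  (X=0, W=0, V=0, Z=3, Y=0, U=2) weight 1/480
  (X=0, W=0, V=0, Z=3, Y=0, U=3) weight 1/480
  (X=0, W=0, V=0, Z=3, Y=0, U=4) weight 1/480
  (X=0, W=1, V=1, Z=2, Y=1, U=2) weight 1/240
  (X=0, W=1, V=1, Z=2, Y=1, U=3) weight 1/240
  (X=0, W=1, V=1, Z=2, Y=1, U=4) weight 1/240
  (X=1, W=0, V=0, Z=3, Y=0, U=2) weight 1/128
  (X=1, W=0, V=0, Z=3, Y=0, U=3) weight 1/128
  … 10 more
Group by Y:
  weight(Y=0) = 17/320
  weight(Y=1) = 7/320
Total weight = 17/320 + 7/320 = 3/40
P(Y=0 | obs) = 17/320 / 3/40 = 17/24
P(Y=1 | obs) = 7/320 / 3/40 = 7/24

P(Y=0) = 17/24, P(Y=1) = 7/24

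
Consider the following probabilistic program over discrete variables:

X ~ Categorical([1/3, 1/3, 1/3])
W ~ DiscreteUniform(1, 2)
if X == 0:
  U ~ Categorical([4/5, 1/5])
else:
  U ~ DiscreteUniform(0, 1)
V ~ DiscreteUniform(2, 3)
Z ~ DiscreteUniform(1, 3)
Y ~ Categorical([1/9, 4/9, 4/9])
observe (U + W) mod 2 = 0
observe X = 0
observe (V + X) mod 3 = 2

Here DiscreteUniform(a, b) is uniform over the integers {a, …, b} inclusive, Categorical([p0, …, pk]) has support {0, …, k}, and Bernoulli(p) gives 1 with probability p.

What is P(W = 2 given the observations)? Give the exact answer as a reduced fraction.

P(W = 2 | obs) = 4/5

Enumerate traces; 18 have nonzero weight after conditioning:
  (X=0, W=1, U=1, V=2, Z=1, Y=0) weight 1/1620
  (X=0, W=1, U=1, V=2, Z=1, Y=1) weight 1/405
  (X=0, W=1, U=1, V=2, Z=1, Y=2) weight 1/405
  (X=0, W=1, U=1, V=2, Z=2, Y=0) weight 1/1620
  (X=0, W=1, U=1, V=2, Z=2, Y=1) weight 1/405
  (X=0, W=1, U=1, V=2, Z=2, Y=2) weight 1/405
  (X=0, W=1, U=1, V=2, Z=3, Y=0) weight 1/1620
  (X=0, W=1, U=1, V=2, Z=3, Y=1) weight 1/405
  (X=0, W=2, U=0, V=2, Z=1, Y=0) weight 1/405
  … 9 more
Group by W:
  weight(W=1) = 1/60
  weight(W=2) = 1/15
Total weight = 1/60 + 1/15 = 1/12
P(W=1 | obs) = 1/60 / 1/12 = 1/5
P(W=2 | obs) = 1/15 / 1/12 = 4/5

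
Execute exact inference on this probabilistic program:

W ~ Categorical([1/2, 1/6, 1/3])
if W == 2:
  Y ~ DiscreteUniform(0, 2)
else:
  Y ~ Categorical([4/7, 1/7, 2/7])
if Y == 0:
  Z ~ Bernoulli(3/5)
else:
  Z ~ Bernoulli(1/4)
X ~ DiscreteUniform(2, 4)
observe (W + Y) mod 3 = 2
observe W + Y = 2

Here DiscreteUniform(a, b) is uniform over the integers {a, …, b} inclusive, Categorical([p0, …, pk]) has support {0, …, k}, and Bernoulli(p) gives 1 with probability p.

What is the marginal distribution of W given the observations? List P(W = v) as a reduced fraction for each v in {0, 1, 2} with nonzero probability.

Enumerate traces; 18 have nonzero weight after conditioning:
  (W=0, Y=2, Z=0, X=2) weight 1/28
  (W=0, Y=2, Z=0, X=3) weight 1/28
  (W=0, Y=2, Z=0, X=4) weight 1/28
  (W=0, Y=2, Z=1, X=2) weight 1/84
  (W=0, Y=2, Z=1, X=3) weight 1/84
  (W=0, Y=2, Z=1, X=4) weight 1/84
  (W=1, Y=1, Z=0, X=2) weight 1/168
  (W=1, Y=1, Z=0, X=3) weight 1/168
  (W=2, Y=0, Z=0, X=2) weight 2/135
  … 9 more
Group by W:
  weight(W=0) = 1/7
  weight(W=1) = 1/42
  weight(W=2) = 1/9
Total weight = 1/7 + 1/42 + 1/9 = 5/18
P(W=0 | obs) = 1/7 / 5/18 = 18/35
P(W=1 | obs) = 1/42 / 5/18 = 3/35
P(W=2 | obs) = 1/9 / 5/18 = 2/5

P(W=0) = 18/35, P(W=1) = 3/35, P(W=2) = 2/5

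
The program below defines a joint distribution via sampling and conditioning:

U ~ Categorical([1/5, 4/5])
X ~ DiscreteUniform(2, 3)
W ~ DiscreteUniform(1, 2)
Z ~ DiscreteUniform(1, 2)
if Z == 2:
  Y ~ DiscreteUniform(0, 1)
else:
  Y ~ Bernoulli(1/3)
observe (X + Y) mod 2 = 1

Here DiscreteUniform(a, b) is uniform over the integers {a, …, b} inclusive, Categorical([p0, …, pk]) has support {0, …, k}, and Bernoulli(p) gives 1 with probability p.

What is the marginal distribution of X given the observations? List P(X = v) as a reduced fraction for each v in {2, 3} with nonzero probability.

P(X=2) = 5/12, P(X=3) = 7/12

Enumerate traces; 16 have nonzero weight after conditioning:
  (U=0, X=2, W=1, Z=1, Y=1) weight 1/120
  (U=0, X=2, W=1, Z=2, Y=1) weight 1/80
  (U=0, X=2, W=2, Z=1, Y=1) weight 1/120
  (U=0, X=2, W=2, Z=2, Y=1) weight 1/80
  (U=0, X=3, W=1, Z=1, Y=0) weight 1/60
  (U=0, X=3, W=1, Z=2, Y=0) weight 1/80
  (U=0, X=3, W=2, Z=1, Y=0) weight 1/60
  (U=0, X=3, W=2, Z=2, Y=0) weight 1/80
  … 8 more
Group by X:
  weight(X=2) = 5/24
  weight(X=3) = 7/24
Total weight = 5/24 + 7/24 = 1/2
P(X=2 | obs) = 5/24 / 1/2 = 5/12
P(X=3 | obs) = 7/24 / 1/2 = 7/12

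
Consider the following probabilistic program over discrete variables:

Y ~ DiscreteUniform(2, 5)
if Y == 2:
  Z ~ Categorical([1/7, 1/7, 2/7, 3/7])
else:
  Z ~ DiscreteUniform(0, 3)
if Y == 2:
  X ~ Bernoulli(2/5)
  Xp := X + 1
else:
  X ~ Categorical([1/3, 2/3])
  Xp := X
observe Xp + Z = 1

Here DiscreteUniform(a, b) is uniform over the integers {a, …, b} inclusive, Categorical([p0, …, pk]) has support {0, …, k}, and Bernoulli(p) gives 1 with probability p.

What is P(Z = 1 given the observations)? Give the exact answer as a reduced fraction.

Enumerate traces; 7 have nonzero weight after conditioning:
  (Y=2, Z=0, X=0) weight 3/140
  (Y=3, Z=0, X=1) weight 1/24
  (Y=3, Z=1, X=0) weight 1/48
  (Y=4, Z=0, X=1) weight 1/24
  (Y=4, Z=1, X=0) weight 1/48
  (Y=5, Z=0, X=1) weight 1/24
  (Y=5, Z=1, X=0) weight 1/48
Group by Z:
  weight(Z=0) = 41/280
  weight(Z=1) = 1/16
Total weight = 41/280 + 1/16 = 117/560
P(Z=0 | obs) = 41/280 / 117/560 = 82/117
P(Z=1 | obs) = 1/16 / 117/560 = 35/117

P(Z = 1 | obs) = 35/117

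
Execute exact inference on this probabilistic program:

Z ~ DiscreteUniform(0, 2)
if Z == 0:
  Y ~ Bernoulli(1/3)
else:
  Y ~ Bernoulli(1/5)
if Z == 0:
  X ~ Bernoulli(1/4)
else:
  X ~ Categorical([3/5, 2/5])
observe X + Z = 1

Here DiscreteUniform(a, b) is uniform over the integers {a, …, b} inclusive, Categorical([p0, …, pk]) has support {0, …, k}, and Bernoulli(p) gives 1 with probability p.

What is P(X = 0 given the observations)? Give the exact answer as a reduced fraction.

Enumerate traces; 4 have nonzero weight after conditioning:
  (Z=0, Y=0, X=1) weight 1/18
  (Z=0, Y=1, X=1) weight 1/36
  (Z=1, Y=0, X=0) weight 4/25
  (Z=1, Y=1, X=0) weight 1/25
Group by X:
  weight(X=0) = 1/5
  weight(X=1) = 1/12
Total weight = 1/5 + 1/12 = 17/60
P(X=0 | obs) = 1/5 / 17/60 = 12/17
P(X=1 | obs) = 1/12 / 17/60 = 5/17

P(X = 0 | obs) = 12/17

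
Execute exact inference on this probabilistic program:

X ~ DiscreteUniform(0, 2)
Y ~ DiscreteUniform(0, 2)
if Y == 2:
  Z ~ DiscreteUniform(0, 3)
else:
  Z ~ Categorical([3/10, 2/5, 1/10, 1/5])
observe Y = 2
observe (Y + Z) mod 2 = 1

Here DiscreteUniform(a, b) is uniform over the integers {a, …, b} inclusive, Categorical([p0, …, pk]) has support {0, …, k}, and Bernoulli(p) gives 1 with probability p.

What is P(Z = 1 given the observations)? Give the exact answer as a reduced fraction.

Enumerate traces; 6 have nonzero weight after conditioning:
  (X=0, Y=2, Z=1) weight 1/36
  (X=0, Y=2, Z=3) weight 1/36
  (X=1, Y=2, Z=1) weight 1/36
  (X=1, Y=2, Z=3) weight 1/36
  (X=2, Y=2, Z=1) weight 1/36
  (X=2, Y=2, Z=3) weight 1/36
Group by Z:
  weight(Z=1) = 1/12
  weight(Z=3) = 1/12
Total weight = 1/12 + 1/12 = 1/6
P(Z=1 | obs) = 1/12 / 1/6 = 1/2
P(Z=3 | obs) = 1/12 / 1/6 = 1/2

P(Z = 1 | obs) = 1/2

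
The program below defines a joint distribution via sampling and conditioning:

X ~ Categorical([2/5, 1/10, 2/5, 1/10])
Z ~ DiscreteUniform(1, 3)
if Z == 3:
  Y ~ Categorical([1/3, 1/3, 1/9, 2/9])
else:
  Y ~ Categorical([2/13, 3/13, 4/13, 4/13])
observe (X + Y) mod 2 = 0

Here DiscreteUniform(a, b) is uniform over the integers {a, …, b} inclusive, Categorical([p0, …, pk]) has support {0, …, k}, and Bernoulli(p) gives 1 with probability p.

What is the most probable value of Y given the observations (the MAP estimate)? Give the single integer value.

Enumerate traces; 24 have nonzero weight after conditioning:
  (X=0, Z=1, Y=0) weight 4/195
  (X=0, Z=1, Y=2) weight 8/195
  (X=0, Z=2, Y=0) weight 4/195
  (X=0, Z=2, Y=2) weight 8/195
  (X=0, Z=3, Y=0) weight 2/45
  (X=0, Z=3, Y=2) weight 2/135
  (X=1, Z=1, Y=1) weight 1/130
  (X=1, Z=1, Y=3) weight 2/195
  … 16 more
Group by Y:
  weight(Y=0) = 20/117
  weight(Y=1) = 31/585
  weight(Y=2) = 68/351
  weight(Y=3) = 98/1755
Total weight = 20/117 + 31/585 + 68/351 + 98/1755 = 277/585
P(Y=0 | obs) = 20/117 / 277/585 = 100/277
P(Y=1 | obs) = 31/585 / 277/585 = 31/277
P(Y=2 | obs) = 68/351 / 277/585 = 340/831
P(Y=3 | obs) = 98/1755 / 277/585 = 98/831
argmax = 2

argmax_v P(Y = v | obs) = 2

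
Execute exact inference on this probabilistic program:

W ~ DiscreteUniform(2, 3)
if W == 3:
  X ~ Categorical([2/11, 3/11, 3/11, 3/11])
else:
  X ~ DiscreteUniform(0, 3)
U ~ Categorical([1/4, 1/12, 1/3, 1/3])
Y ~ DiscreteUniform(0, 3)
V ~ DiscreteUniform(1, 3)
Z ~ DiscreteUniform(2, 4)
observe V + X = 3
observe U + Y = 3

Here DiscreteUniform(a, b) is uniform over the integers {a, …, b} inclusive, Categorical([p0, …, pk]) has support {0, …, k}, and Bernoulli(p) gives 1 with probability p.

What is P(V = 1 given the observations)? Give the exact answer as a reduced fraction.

P(V = 1 | obs) = 23/65

Enumerate traces; 72 have nonzero weight after conditioning:
  (W=2, X=0, U=0, Y=3, V=3, Z=2) weight 1/1152
  (W=2, X=0, U=0, Y=3, V=3, Z=3) weight 1/1152
  (W=2, X=0, U=0, Y=3, V=3, Z=4) weight 1/1152
  (W=2, X=0, U=1, Y=2, V=3, Z=2) weight 1/3456
  (W=2, X=0, U=1, Y=2, V=3, Z=3) weight 1/3456
  (W=2, X=0, U=1, Y=2, V=3, Z=4) weight 1/3456
  (W=2, X=0, U=2, Y=1, V=3, Z=2) weight 1/864
  (W=2, X=0, U=2, Y=1, V=3, Z=3) weight 1/864
  (W=2, X=1, U=0, Y=3, V=2, Z=2) weight 1/1152
  (W=2, X=2, U=0, Y=3, V=1, Z=2) weight 1/1152
  … 62 more
Group by V:
  weight(V=1) = 23/1056
  weight(V=2) = 23/1056
  weight(V=3) = 19/1056
Total weight = 23/1056 + 23/1056 + 19/1056 = 65/1056
P(V=1 | obs) = 23/1056 / 65/1056 = 23/65
P(V=2 | obs) = 23/1056 / 65/1056 = 23/65
P(V=3 | obs) = 19/1056 / 65/1056 = 19/65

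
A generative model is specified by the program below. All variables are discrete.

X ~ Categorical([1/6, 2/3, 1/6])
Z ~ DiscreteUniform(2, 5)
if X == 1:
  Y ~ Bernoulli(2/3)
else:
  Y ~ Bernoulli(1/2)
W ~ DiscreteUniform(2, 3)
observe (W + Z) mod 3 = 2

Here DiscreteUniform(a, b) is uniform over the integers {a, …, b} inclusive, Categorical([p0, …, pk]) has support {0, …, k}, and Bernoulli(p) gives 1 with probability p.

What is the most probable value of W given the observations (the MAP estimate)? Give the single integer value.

argmax_v P(W = v | obs) = 3

Enumerate traces; 18 have nonzero weight after conditioning:
  (X=0, Z=2, Y=0, W=3) weight 1/96
  (X=0, Z=2, Y=1, W=3) weight 1/96
  (X=0, Z=3, Y=0, W=2) weight 1/96
  (X=0, Z=3, Y=1, W=2) weight 1/96
  (X=0, Z=5, Y=0, W=3) weight 1/96
  (X=0, Z=5, Y=1, W=3) weight 1/96
  (X=1, Z=2, Y=0, W=3) weight 1/36
  (X=1, Z=2, Y=1, W=3) weight 1/18
  … 10 more
Group by W:
  weight(W=2) = 1/8
  weight(W=3) = 1/4
Total weight = 1/8 + 1/4 = 3/8
P(W=2 | obs) = 1/8 / 3/8 = 1/3
P(W=3 | obs) = 1/4 / 3/8 = 2/3
argmax = 3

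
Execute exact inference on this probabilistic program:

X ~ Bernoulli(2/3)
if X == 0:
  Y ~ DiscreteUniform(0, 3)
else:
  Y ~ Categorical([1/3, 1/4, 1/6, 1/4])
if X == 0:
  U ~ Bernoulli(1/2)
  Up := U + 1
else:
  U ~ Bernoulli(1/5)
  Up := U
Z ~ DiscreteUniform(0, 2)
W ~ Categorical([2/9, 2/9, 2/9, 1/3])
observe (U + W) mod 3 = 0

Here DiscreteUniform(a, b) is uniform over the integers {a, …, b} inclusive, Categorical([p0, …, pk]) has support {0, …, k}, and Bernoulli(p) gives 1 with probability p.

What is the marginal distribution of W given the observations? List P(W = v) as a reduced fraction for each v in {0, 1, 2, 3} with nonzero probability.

Enumerate traces; 72 have nonzero weight after conditioning:
  (X=0, Y=0, U=0, Z=0, W=0) weight 1/324
  (X=0, Y=0, U=0, Z=0, W=3) weight 1/216
  (X=0, Y=0, U=0, Z=1, W=0) weight 1/324
  (X=0, Y=0, U=0, Z=1, W=3) weight 1/216
  (X=0, Y=0, U=0, Z=2, W=0) weight 1/324
  (X=0, Y=0, U=0, Z=2, W=3) weight 1/216
  (X=0, Y=0, U=1, Z=0, W=2) weight 1/324
  (X=0, Y=0, U=1, Z=1, W=2) weight 1/324
  … 64 more
Group by W:
  weight(W=0) = 7/45
  weight(W=2) = 1/15
  weight(W=3) = 7/30
Total weight = 7/45 + 1/15 + 7/30 = 41/90
P(W=0 | obs) = 7/45 / 41/90 = 14/41
P(W=2 | obs) = 1/15 / 41/90 = 6/41
P(W=3 | obs) = 7/30 / 41/90 = 21/41

P(W=0) = 14/41, P(W=2) = 6/41, P(W=3) = 21/41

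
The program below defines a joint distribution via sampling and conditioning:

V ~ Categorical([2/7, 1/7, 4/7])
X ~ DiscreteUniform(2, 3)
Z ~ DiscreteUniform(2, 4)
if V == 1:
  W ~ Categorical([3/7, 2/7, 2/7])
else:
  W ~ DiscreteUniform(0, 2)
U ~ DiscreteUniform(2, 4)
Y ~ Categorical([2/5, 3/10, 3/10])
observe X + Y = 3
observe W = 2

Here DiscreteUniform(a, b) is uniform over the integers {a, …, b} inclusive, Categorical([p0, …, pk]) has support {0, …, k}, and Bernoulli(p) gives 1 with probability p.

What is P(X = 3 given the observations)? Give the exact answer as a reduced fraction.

Enumerate traces; 54 have nonzero weight after conditioning:
  (V=0, X=2, Z=2, W=2, U=2, Y=1) weight 1/630
  (V=0, X=2, Z=2, W=2, U=3, Y=1) weight 1/630
  (V=0, X=2, Z=2, W=2, U=4, Y=1) weight 1/630
  (V=0, X=2, Z=3, W=2, U=2, Y=1) weight 1/630
  (V=0, X=2, Z=3, W=2, U=3, Y=1) weight 1/630
  (V=0, X=2, Z=3, W=2, U=4, Y=1) weight 1/630
  (V=0, X=2, Z=4, W=2, U=2, Y=1) weight 1/630
  (V=0, X=2, Z=4, W=2, U=3, Y=1) weight 1/630
  (V=0, X=3, Z=2, W=2, U=2, Y=0) weight 2/945
  … 45 more
Group by X:
  weight(X=2) = 12/245
  weight(X=3) = 16/245
Total weight = 12/245 + 16/245 = 4/35
P(X=2 | obs) = 12/245 / 4/35 = 3/7
P(X=3 | obs) = 16/245 / 4/35 = 4/7

P(X = 3 | obs) = 4/7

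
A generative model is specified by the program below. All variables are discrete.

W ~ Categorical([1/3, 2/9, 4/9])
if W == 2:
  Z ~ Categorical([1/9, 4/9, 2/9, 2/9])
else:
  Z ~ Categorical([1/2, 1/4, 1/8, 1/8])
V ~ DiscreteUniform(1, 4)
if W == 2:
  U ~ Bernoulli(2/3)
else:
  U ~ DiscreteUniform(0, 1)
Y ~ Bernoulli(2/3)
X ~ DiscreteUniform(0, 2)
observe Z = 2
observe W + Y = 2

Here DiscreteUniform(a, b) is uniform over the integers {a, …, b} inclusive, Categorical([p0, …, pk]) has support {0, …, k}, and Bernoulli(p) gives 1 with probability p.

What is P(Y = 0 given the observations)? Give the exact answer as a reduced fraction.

P(Y = 0 | obs) = 16/25

Enumerate traces; 48 have nonzero weight after conditioning:
  (W=1, Z=2, V=1, U=0, Y=1, X=0) weight 1/1296
  (W=1, Z=2, V=1, U=0, Y=1, X=1) weight 1/1296
  (W=1, Z=2, V=1, U=0, Y=1, X=2) weight 1/1296
  (W=1, Z=2, V=1, U=1, Y=1, X=0) weight 1/1296
  (W=1, Z=2, V=1, U=1, Y=1, X=1) weight 1/1296
  (W=1, Z=2, V=1, U=1, Y=1, X=2) weight 1/1296
  (W=1, Z=2, V=2, U=0, Y=1, X=0) weight 1/1296
  (W=1, Z=2, V=2, U=0, Y=1, X=1) weight 1/1296
  (W=2, Z=2, V=1, U=0, Y=0, X=0) weight 2/2187
  … 39 more
Group by Y:
  weight(Y=0) = 8/243
  weight(Y=1) = 1/54
Total weight = 8/243 + 1/54 = 25/486
P(Y=0 | obs) = 8/243 / 25/486 = 16/25
P(Y=1 | obs) = 1/54 / 25/486 = 9/25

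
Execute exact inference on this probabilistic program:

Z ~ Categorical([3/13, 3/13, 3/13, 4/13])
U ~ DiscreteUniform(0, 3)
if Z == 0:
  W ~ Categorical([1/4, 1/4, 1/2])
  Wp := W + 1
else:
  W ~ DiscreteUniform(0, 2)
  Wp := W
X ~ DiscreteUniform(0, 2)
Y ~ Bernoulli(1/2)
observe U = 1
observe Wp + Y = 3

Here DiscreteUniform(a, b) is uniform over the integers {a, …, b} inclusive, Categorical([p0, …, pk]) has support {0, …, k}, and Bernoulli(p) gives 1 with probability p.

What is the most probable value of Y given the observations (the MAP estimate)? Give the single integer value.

Enumerate traces; 15 have nonzero weight after conditioning:
  (Z=0, U=1, W=1, X=0, Y=1) weight 1/416
  (Z=0, U=1, W=1, X=1, Y=1) weight 1/416
  (Z=0, U=1, W=1, X=2, Y=1) weight 1/416
  (Z=0, U=1, W=2, X=0, Y=0) weight 1/208
  (Z=0, U=1, W=2, X=1, Y=0) weight 1/208
  (Z=0, U=1, W=2, X=2, Y=0) weight 1/208
  (Z=1, U=1, W=2, X=0, Y=1) weight 1/312
  (Z=1, U=1, W=2, X=1, Y=1) weight 1/312
  … 7 more
Group by Y:
  weight(Y=0) = 3/208
  weight(Y=1) = 49/1248
Total weight = 3/208 + 49/1248 = 67/1248
P(Y=0 | obs) = 3/208 / 67/1248 = 18/67
P(Y=1 | obs) = 49/1248 / 67/1248 = 49/67
argmax = 1

argmax_v P(Y = v | obs) = 1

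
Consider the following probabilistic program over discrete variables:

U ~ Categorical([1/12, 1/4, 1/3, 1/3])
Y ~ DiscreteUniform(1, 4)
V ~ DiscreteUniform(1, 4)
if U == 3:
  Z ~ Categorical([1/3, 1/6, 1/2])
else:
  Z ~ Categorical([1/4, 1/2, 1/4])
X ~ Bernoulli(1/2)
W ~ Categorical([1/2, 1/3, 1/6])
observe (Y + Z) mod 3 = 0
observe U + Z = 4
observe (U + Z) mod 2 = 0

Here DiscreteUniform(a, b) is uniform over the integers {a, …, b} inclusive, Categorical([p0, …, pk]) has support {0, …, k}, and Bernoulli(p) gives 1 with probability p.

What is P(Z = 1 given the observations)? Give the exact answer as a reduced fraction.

Enumerate traces; 72 have nonzero weight after conditioning:
  (U=2, Y=1, V=1, Z=2, X=0, W=0) weight 1/768
  (U=2, Y=1, V=1, Z=2, X=0, W=1) weight 1/1152
  (U=2, Y=1, V=1, Z=2, X=0, W=2) weight 1/2304
  (U=2, Y=1, V=1, Z=2, X=1, W=0) weight 1/768
  (U=2, Y=1, V=1, Z=2, X=1, W=1) weight 1/1152
  (U=2, Y=1, V=1, Z=2, X=1, W=2) weight 1/2304
  (U=2, Y=1, V=2, Z=2, X=0, W=0) weight 1/768
  (U=2, Y=1, V=2, Z=2, X=0, W=1) weight 1/1152
  (U=3, Y=2, V=1, Z=1, X=0, W=0) weight 1/1152
  … 63 more
Group by Z:
  weight(Z=1) = 1/72
  weight(Z=2) = 1/24
Total weight = 1/72 + 1/24 = 1/18
P(Z=1 | obs) = 1/72 / 1/18 = 1/4
P(Z=2 | obs) = 1/24 / 1/18 = 3/4

P(Z = 1 | obs) = 1/4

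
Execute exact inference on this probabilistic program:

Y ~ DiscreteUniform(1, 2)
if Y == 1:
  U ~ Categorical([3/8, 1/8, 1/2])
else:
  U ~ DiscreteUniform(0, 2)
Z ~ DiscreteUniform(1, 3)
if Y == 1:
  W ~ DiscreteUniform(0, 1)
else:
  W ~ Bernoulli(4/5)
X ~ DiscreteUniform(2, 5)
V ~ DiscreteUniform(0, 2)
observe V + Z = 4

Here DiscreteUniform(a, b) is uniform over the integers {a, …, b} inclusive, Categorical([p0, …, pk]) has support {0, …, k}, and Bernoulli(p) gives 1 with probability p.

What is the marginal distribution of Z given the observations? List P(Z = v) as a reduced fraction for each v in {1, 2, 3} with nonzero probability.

P(Z=2) = 1/2, P(Z=3) = 1/2

Enumerate traces; 96 have nonzero weight after conditioning:
  (Y=1, U=0, Z=2, W=0, X=2, V=2) weight 1/384
  (Y=1, U=0, Z=2, W=0, X=3, V=2) weight 1/384
  (Y=1, U=0, Z=2, W=0, X=4, V=2) weight 1/384
  (Y=1, U=0, Z=2, W=0, X=5, V=2) weight 1/384
  (Y=1, U=0, Z=2, W=1, X=2, V=2) weight 1/384
  (Y=1, U=0, Z=2, W=1, X=3, V=2) weight 1/384
  (Y=1, U=0, Z=2, W=1, X=4, V=2) weight 1/384
  (Y=1, U=0, Z=2, W=1, X=5, V=2) weight 1/384
  (Y=1, U=0, Z=3, W=0, X=2, V=1) weight 1/384
  … 87 more
Group by Z:
  weight(Z=2) = 1/9
  weight(Z=3) = 1/9
Total weight = 1/9 + 1/9 = 2/9
P(Z=2 | obs) = 1/9 / 2/9 = 1/2
P(Z=3 | obs) = 1/9 / 2/9 = 1/2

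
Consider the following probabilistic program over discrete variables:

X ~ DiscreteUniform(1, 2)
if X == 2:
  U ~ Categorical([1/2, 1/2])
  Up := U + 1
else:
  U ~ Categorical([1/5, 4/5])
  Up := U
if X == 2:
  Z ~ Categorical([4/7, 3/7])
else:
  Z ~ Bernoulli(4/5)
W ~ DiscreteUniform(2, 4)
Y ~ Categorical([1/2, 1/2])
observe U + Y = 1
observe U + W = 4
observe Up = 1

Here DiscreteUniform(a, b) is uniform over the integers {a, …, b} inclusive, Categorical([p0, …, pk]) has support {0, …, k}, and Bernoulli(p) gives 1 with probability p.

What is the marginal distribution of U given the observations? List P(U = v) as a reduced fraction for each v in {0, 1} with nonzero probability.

Enumerate traces; 4 have nonzero weight after conditioning:
  (X=1, U=1, Z=0, W=3, Y=0) weight 1/75
  (X=1, U=1, Z=1, W=3, Y=0) weight 4/75
  (X=2, U=0, Z=0, W=4, Y=1) weight 1/42
  (X=2, U=0, Z=1, W=4, Y=1) weight 1/56
Group by U:
  weight(U=0) = 1/24
  weight(U=1) = 1/15
Total weight = 1/24 + 1/15 = 13/120
P(U=0 | obs) = 1/24 / 13/120 = 5/13
P(U=1 | obs) = 1/15 / 13/120 = 8/13

P(U=0) = 5/13, P(U=1) = 8/13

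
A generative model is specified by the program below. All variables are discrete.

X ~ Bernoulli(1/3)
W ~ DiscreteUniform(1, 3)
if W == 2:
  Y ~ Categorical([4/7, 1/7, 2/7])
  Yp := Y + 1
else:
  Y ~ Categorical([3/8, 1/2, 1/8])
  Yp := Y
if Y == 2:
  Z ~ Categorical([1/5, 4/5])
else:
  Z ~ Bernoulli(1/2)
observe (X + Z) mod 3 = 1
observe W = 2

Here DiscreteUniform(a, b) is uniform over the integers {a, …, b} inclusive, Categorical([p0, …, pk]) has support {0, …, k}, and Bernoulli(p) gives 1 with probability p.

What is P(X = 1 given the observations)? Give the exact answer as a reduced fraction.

Enumerate traces; 6 have nonzero weight after conditioning:
  (X=0, W=2, Y=0, Z=1) weight 4/63
  (X=0, W=2, Y=1, Z=1) weight 1/63
  (X=0, W=2, Y=2, Z=1) weight 16/315
  (X=1, W=2, Y=0, Z=0) weight 2/63
  (X=1, W=2, Y=1, Z=0) weight 1/126
  (X=1, W=2, Y=2, Z=0) weight 2/315
Group by X:
  weight(X=0) = 41/315
  weight(X=1) = 29/630
Total weight = 41/315 + 29/630 = 37/210
P(X=0 | obs) = 41/315 / 37/210 = 82/111
P(X=1 | obs) = 29/630 / 37/210 = 29/111

P(X = 1 | obs) = 29/111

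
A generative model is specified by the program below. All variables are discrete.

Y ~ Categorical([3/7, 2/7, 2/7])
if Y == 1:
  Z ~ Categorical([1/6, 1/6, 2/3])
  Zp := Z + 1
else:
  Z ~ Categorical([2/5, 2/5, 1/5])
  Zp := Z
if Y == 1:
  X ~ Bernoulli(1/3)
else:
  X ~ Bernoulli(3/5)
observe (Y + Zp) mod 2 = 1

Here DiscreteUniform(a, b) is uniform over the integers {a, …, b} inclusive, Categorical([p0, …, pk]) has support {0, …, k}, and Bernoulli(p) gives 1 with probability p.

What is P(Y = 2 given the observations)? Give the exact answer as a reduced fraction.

Enumerate traces; 6 have nonzero weight after conditioning:
  (Y=0, Z=1, X=0) weight 12/175
  (Y=0, Z=1, X=1) weight 18/175
  (Y=1, Z=1, X=0) weight 2/63
  (Y=1, Z=1, X=1) weight 1/63
  (Y=2, Z=1, X=0) weight 8/175
  (Y=2, Z=1, X=1) weight 12/175
Group by Y:
  weight(Y=0) = 6/35
  weight(Y=1) = 1/21
  weight(Y=2) = 4/35
Total weight = 6/35 + 1/21 + 4/35 = 1/3
P(Y=0 | obs) = 6/35 / 1/3 = 18/35
P(Y=1 | obs) = 1/21 / 1/3 = 1/7
P(Y=2 | obs) = 4/35 / 1/3 = 12/35

P(Y = 2 | obs) = 12/35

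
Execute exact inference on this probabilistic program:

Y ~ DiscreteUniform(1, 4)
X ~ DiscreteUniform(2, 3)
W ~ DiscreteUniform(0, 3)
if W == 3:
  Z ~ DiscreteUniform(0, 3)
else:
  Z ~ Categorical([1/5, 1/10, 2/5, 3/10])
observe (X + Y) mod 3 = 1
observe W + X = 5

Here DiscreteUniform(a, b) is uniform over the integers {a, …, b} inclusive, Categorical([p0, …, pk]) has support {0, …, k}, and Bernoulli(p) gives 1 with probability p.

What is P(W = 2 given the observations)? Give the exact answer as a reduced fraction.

P(W = 2 | obs) = 2/3

Enumerate traces; 12 have nonzero weight after conditioning:
  (Y=1, X=3, W=2, Z=0) weight 1/160
  (Y=1, X=3, W=2, Z=1) weight 1/320
  (Y=1, X=3, W=2, Z=2) weight 1/80
  (Y=1, X=3, W=2, Z=3) weight 3/320
  (Y=2, X=2, W=3, Z=0) weight 1/128
  (Y=2, X=2, W=3, Z=1) weight 1/128
  (Y=2, X=2, W=3, Z=2) weight 1/128
  (Y=2, X=2, W=3, Z=3) weight 1/128
  … 4 more
Group by W:
  weight(W=2) = 1/16
  weight(W=3) = 1/32
Total weight = 1/16 + 1/32 = 3/32
P(W=2 | obs) = 1/16 / 3/32 = 2/3
P(W=3 | obs) = 1/32 / 3/32 = 1/3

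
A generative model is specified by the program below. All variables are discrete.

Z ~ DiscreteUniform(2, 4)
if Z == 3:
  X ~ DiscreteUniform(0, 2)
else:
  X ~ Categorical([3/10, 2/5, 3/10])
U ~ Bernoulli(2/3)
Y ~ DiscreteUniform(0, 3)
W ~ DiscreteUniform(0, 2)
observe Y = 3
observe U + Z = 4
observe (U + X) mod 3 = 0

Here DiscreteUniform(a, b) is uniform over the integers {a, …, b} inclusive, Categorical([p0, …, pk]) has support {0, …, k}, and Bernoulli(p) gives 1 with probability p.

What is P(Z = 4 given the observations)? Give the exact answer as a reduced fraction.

Enumerate traces; 6 have nonzero weight after conditioning:
  (Z=3, X=2, U=1, Y=3, W=0) weight 1/162
  (Z=3, X=2, U=1, Y=3, W=1) weight 1/162
  (Z=3, X=2, U=1, Y=3, W=2) weight 1/162
  (Z=4, X=0, U=0, Y=3, W=0) weight 1/360
  (Z=4, X=0, U=0, Y=3, W=1) weight 1/360
  (Z=4, X=0, U=0, Y=3, W=2) weight 1/360
Group by Z:
  weight(Z=3) = 1/54
  weight(Z=4) = 1/120
Total weight = 1/54 + 1/120 = 29/1080
P(Z=3 | obs) = 1/54 / 29/1080 = 20/29
P(Z=4 | obs) = 1/120 / 29/1080 = 9/29

P(Z = 4 | obs) = 9/29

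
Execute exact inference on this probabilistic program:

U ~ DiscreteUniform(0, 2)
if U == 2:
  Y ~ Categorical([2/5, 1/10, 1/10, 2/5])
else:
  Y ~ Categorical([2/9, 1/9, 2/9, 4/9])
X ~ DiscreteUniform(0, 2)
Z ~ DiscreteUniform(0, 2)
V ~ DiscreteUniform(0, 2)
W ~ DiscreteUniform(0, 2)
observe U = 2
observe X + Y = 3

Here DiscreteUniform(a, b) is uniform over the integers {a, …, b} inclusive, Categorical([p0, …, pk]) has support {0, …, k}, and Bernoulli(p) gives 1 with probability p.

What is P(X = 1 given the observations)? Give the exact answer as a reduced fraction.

Enumerate traces; 81 have nonzero weight after conditioning:
  (U=2, Y=1, X=2, Z=0, V=0, W=0) weight 1/2430
  (U=2, Y=1, X=2, Z=0, V=0, W=1) weight 1/2430
  (U=2, Y=1, X=2, Z=0, V=0, W=2) weight 1/2430
  (U=2, Y=1, X=2, Z=0, V=1, W=0) weight 1/2430
  (U=2, Y=1, X=2, Z=0, V=1, W=1) weight 1/2430
  (U=2, Y=1, X=2, Z=0, V=1, W=2) weight 1/2430
  (U=2, Y=1, X=2, Z=0, V=2, W=0) weight 1/2430
  (U=2, Y=1, X=2, Z=0, V=2, W=1) weight 1/2430
  (U=2, Y=2, X=1, Z=0, V=0, W=0) weight 1/2430
  (U=2, Y=3, X=0, Z=0, V=0, W=0) weight 2/1215
  … 71 more
Group by X:
  weight(X=0) = 2/45
  weight(X=1) = 1/90
  weight(X=2) = 1/90
Total weight = 2/45 + 1/90 + 1/90 = 1/15
P(X=0 | obs) = 2/45 / 1/15 = 2/3
P(X=1 | obs) = 1/90 / 1/15 = 1/6
P(X=2 | obs) = 1/90 / 1/15 = 1/6

P(X = 1 | obs) = 1/6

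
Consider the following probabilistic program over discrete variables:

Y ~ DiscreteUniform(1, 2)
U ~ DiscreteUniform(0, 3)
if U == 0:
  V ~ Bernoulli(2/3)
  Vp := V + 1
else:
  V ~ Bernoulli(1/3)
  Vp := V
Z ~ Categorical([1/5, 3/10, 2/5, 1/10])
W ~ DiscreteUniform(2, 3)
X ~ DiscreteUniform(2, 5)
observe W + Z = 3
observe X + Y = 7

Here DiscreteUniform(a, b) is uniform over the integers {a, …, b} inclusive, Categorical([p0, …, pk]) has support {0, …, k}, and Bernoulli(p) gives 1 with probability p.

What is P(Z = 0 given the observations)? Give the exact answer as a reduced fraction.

Enumerate traces; 16 have nonzero weight after conditioning:
  (Y=2, U=0, V=0, Z=0, W=3, X=5) weight 1/960
  (Y=2, U=0, V=0, Z=1, W=2, X=5) weight 1/640
  (Y=2, U=0, V=1, Z=0, W=3, X=5) weight 1/480
  (Y=2, U=0, V=1, Z=1, W=2, X=5) weight 1/320
  (Y=2, U=1, V=0, Z=0, W=3, X=5) weight 1/480
  (Y=2, U=1, V=0, Z=1, W=2, X=5) weight 1/320
  (Y=2, U=1, V=1, Z=0, W=3, X=5) weight 1/960
  (Y=2, U=1, V=1, Z=1, W=2, X=5) weight 1/640
  … 8 more
Group by Z:
  weight(Z=0) = 1/80
  weight(Z=1) = 3/160
Total weight = 1/80 + 3/160 = 1/32
P(Z=0 | obs) = 1/80 / 1/32 = 2/5
P(Z=1 | obs) = 3/160 / 1/32 = 3/5

P(Z = 0 | obs) = 2/5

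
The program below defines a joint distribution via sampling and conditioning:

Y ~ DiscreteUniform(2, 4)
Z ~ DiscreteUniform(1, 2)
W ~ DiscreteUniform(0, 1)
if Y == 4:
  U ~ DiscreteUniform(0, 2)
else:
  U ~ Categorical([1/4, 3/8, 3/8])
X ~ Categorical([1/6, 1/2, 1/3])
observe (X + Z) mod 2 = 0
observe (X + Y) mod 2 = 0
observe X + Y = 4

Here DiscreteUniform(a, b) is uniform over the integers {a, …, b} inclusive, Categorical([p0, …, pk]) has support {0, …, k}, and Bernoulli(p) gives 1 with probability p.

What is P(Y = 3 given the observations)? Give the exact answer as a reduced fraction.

Enumerate traces; 18 have nonzero weight after conditioning:
  (Y=2, Z=2, W=0, U=0, X=2) weight 1/144
  (Y=2, Z=2, W=0, U=1, X=2) weight 1/96
  (Y=2, Z=2, W=0, U=2, X=2) weight 1/96
  (Y=2, Z=2, W=1, U=0, X=2) weight 1/144
  (Y=2, Z=2, W=1, U=1, X=2) weight 1/96
  (Y=2, Z=2, W=1, U=2, X=2) weight 1/96
  (Y=3, Z=1, W=0, U=0, X=1) weight 1/96
  (Y=3, Z=1, W=0, U=1, X=1) weight 1/64
  (Y=4, Z=2, W=0, U=0, X=0) weight 1/216
  … 9 more
Group by Y:
  weight(Y=2) = 1/18
  weight(Y=3) = 1/12
  weight(Y=4) = 1/36
Total weight = 1/18 + 1/12 + 1/36 = 1/6
P(Y=2 | obs) = 1/18 / 1/6 = 1/3
P(Y=3 | obs) = 1/12 / 1/6 = 1/2
P(Y=4 | obs) = 1/36 / 1/6 = 1/6

P(Y = 3 | obs) = 1/2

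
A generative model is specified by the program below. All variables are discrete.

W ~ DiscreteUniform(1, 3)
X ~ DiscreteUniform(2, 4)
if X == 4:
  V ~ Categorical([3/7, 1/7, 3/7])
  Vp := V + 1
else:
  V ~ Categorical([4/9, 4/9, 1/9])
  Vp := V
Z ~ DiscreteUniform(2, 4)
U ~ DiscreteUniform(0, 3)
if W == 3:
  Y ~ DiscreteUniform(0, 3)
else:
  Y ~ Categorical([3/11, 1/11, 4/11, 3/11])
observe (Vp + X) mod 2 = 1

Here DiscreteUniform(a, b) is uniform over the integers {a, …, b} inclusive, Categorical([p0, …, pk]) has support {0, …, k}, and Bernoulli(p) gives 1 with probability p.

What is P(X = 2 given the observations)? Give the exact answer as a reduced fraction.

P(X = 2 | obs) = 28/117

Enumerate traces; 720 have nonzero weight after conditioning:
  (W=1, X=2, V=1, Z=2, U=0, Y=0) weight 1/891
  (W=1, X=2, V=1, Z=2, U=0, Y=1) weight 1/2673
  (W=1, X=2, V=1, Z=2, U=0, Y=2) weight 4/2673
  (W=1, X=2, V=1, Z=2, U=0, Y=3) weight 1/891
  (W=1, X=2, V=1, Z=2, U=1, Y=0) weight 1/891
  (W=1, X=2, V=1, Z=2, U=1, Y=1) weight 1/2673
  (W=1, X=2, V=1, Z=2, U=1, Y=2) weight 4/2673
  (W=1, X=2, V=1, Z=2, U=1, Y=3) weight 1/891
  (W=1, X=3, V=0, Z=2, U=0, Y=0) weight 1/891
  (W=1, X=4, V=0, Z=2, U=0, Y=0) weight 1/924
  … 710 more
Group by X:
  weight(X=2) = 4/27
  weight(X=3) = 5/27
  weight(X=4) = 2/7
Total weight = 4/27 + 5/27 + 2/7 = 13/21
P(X=2 | obs) = 4/27 / 13/21 = 28/117
P(X=3 | obs) = 5/27 / 13/21 = 35/117
P(X=4 | obs) = 2/7 / 13/21 = 6/13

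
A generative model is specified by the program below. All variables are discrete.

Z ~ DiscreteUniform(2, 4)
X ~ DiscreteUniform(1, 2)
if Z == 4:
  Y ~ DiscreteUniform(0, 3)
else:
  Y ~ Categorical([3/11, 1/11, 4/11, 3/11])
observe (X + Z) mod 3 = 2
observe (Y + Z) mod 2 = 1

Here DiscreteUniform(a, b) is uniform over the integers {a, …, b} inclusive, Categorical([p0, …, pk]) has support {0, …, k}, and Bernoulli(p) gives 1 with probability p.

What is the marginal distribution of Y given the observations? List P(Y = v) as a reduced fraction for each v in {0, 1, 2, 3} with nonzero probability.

P(Y=0) = 6/25, P(Y=1) = 11/50, P(Y=2) = 8/25, P(Y=3) = 11/50

Enumerate traces; 4 have nonzero weight after conditioning:
  (Z=3, X=2, Y=0) weight 1/22
  (Z=3, X=2, Y=2) weight 2/33
  (Z=4, X=1, Y=1) weight 1/24
  (Z=4, X=1, Y=3) weight 1/24
Group by Y:
  weight(Y=0) = 1/22
  weight(Y=1) = 1/24
  weight(Y=2) = 2/33
  weight(Y=3) = 1/24
Total weight = 1/22 + 1/24 + 2/33 + 1/24 = 25/132
P(Y=0 | obs) = 1/22 / 25/132 = 6/25
P(Y=1 | obs) = 1/24 / 25/132 = 11/50
P(Y=2 | obs) = 2/33 / 25/132 = 8/25
P(Y=3 | obs) = 1/24 / 25/132 = 11/50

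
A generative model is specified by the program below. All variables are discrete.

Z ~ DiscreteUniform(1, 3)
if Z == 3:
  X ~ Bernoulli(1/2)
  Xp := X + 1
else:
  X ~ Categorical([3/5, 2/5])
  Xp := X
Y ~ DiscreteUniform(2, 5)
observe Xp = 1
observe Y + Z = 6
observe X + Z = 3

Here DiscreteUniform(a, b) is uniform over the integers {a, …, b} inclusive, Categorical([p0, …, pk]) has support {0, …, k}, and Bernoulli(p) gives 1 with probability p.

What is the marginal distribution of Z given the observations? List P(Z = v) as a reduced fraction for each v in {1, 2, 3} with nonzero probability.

P(Z=2) = 4/9, P(Z=3) = 5/9

Enumerate traces; 2 have nonzero weight after conditioning:
  (Z=2, X=1, Y=4) weight 1/30
  (Z=3, X=0, Y=3) weight 1/24
Group by Z:
  weight(Z=2) = 1/30
  weight(Z=3) = 1/24
Total weight = 1/30 + 1/24 = 3/40
P(Z=2 | obs) = 1/30 / 3/40 = 4/9
P(Z=3 | obs) = 1/24 / 3/40 = 5/9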